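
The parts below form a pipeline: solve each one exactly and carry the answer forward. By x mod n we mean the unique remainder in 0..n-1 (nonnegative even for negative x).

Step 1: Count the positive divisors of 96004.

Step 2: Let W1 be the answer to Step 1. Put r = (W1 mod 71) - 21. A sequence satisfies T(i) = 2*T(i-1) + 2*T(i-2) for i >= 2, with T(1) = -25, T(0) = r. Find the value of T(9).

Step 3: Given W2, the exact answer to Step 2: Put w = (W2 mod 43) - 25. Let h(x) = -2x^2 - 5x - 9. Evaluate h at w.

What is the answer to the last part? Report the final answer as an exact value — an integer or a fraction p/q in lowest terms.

Step 1: 96004 = 2^2 * 24001; number of divisors = (2+1) * (1+1) = 6; answer 6
Step 2: W1 = 6; r = -15; T(2) = 2*(-25) + 2*(-15) = -80; iterating: T(2)=-80, T(3)=-210, T(4)=-580, T(5)=-1580, T(6)=-4320, T(7)=-11800, T(8)=-32240, T(9)=-88080; answer -88080
Step 3: W2 = -88080; w = 2; -2*(2)^2 - 5*(2)^1 - 9 = (-8) + (-10) + (-9) = -27; answer -27

-27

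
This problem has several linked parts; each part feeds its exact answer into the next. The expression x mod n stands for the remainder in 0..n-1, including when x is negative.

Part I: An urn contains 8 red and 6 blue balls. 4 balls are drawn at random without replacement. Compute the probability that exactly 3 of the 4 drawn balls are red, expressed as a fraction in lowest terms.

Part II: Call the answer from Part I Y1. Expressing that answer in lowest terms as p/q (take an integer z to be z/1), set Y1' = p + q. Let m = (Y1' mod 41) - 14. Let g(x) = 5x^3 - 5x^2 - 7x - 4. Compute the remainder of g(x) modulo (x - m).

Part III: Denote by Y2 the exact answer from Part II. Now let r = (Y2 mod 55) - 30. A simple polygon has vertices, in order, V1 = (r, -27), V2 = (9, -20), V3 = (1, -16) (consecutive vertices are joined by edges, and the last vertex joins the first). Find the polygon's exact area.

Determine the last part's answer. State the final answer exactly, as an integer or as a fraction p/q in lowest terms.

Part I: total draws C(14,4) = 1001; favorable C(8,3)*C(6,1) = 336; P = 48/143; answer 48/143
Part II: Y1 = 48/143; threaded value p + q = 191; m = 13; remainder = value at the root: 5*(13)^3 - 5*(13)^2 - 7*(13)^1 - 4 = (10985) + (-845) + (-91) + (-4) = 10045; answer 10045
Part III: Y2 = 10045; r = 5; cross terms: (5*-20 - 9*-27)=143, (9*-16 - 1*-20)=-124, (1*-27 - 5*-16)=53; twice the area = |72| = 72; area = 36; answer 36

36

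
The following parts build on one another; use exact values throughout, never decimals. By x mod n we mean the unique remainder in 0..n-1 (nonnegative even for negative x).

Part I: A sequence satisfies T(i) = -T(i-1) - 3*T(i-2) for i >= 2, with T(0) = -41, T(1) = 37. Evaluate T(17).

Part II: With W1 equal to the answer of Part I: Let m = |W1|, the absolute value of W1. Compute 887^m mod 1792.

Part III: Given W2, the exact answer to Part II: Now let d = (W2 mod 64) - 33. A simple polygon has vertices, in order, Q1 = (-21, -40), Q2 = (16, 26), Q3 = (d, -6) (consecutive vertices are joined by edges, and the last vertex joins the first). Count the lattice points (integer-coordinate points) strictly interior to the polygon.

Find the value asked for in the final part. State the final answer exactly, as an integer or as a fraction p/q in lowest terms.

56

Part I: T(2) = -1*(37) - 3*(-41) = 86; iterating: T(2)=86, T(3)=-197, T(4)=-61, T(5)=652, T(6)=-469, T(7)=-1487, T(8)=2894, T(9)=1567, T(10)=-10249, T(11)=5548, T(12)=25199, T(13)=-41843, T(14)=-33754, T(15)=159283, T(16)=-58021, T(17)=-419828; answer -419828
Part II: W1 = -419828; m = 419828; squarings mod 1792: 887^1=887, 887^2=81, 887^4=1185, 887^8=1089, 887^16=1409, 887^32=1537, 887^64=513, 887^128=1537, 887^256=513, 887^512=1537, 887^1024=513, 887^2048=1537, 887^4096=513, 887^8192=1537, 887^16384=513, 887^32768=1537, 887^65536=513, 887^131072=1537, 887^262144=513; 887^419828 = 887^4 * 887^16 * 887^32 * 887^64 * 887^128 * 887^256 * 887^512 * 887^1024 * 887^8192 * 887^16384 * 887^131072 * 887^262144 = 1313 (mod 1792); answer 1313
Part III: W2 = 1313; d = 0; cross terms: (-21*26 - 16*-40)=94, (16*-6 - 0*26)=-96, (0*-40 - -21*-6)=-126; twice the area = |-128| = 128; area = 64; boundary points = 1 + 16 + 1 = 18; strictly interior points = area - boundary/2 + 1 = 56; answer 56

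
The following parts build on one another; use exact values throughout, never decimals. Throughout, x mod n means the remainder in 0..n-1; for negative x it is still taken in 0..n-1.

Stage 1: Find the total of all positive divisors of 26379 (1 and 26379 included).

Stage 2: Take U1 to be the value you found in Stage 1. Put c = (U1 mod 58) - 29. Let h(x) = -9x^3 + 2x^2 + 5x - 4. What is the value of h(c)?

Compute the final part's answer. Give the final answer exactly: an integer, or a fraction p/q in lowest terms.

2

Stage 1: 26379 = 3^3 * 977; sigma = (1 + 3 + 9 + 27) * (1 + 977) = 40 * 978 = 39120; answer 39120
Stage 2: U1 = 39120; c = -1; -9*(-1)^3 + 2*(-1)^2 + 5*(-1)^1 - 4 = (9) + (2) + (-5) + (-4) = 2; answer 2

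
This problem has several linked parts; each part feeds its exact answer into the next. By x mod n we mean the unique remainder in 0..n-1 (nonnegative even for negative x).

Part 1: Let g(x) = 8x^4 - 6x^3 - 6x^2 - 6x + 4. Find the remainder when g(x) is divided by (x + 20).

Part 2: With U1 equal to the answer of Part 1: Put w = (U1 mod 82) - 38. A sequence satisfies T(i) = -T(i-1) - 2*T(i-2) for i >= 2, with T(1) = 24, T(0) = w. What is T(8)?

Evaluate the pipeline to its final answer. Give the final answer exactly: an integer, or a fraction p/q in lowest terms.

Part 1: remainder = value at the root: 8*(-20)^4 - 6*(-20)^3 - 6*(-20)^2 - 6*(-20)^1 + 4 = (1280000) + (48000) + (-2400) + (120) + (4) = 1325724; answer 1325724
Part 2: U1 = 1325724; w = -8; T(2) = -1*(24) - 2*(-8) = -8; iterating: T(2)=-8, T(3)=-40, T(4)=56, T(5)=24, T(6)=-136, T(7)=88, T(8)=184; answer 184

184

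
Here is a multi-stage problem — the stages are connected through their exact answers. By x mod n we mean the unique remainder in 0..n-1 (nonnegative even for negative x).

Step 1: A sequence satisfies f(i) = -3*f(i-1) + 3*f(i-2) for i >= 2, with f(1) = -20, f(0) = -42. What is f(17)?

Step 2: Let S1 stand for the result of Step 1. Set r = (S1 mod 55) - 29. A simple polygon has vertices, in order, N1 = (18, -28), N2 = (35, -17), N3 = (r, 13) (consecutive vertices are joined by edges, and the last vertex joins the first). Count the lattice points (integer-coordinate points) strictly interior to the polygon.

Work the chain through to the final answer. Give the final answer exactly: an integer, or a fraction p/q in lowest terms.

524

Step 1: f(2) = -3*(-20) + 3*(-42) = -66; iterating: f(2)=-66, f(3)=138, f(4)=-612, f(5)=2250, f(6)=-8586, f(7)=32508, f(8)=-123282, f(9)=467370, f(10)=-1771956, f(11)=6717978, f(12)=-25469802, f(13)=96563340, f(14)=-366099426, f(15)=1387988298, f(16)=-5262263172, f(17)=19950754410; answer 19950754410
Step 2: S1 = 19950754410; r = -14; cross terms: (18*-17 - 35*-28)=674, (35*13 - -14*-17)=217, (-14*-28 - 18*13)=158; twice the area = |1049| = 1049; area = 1049/2; boundary points = 1 + 1 + 1 = 3; strictly interior points = area - boundary/2 + 1 = 524; answer 524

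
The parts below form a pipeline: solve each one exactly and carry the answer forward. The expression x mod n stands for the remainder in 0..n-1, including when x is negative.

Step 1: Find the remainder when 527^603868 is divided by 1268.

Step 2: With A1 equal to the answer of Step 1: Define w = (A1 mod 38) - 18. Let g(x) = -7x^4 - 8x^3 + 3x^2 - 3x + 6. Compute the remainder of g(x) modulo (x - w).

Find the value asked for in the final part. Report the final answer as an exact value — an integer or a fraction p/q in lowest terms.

-3279

Step 1: squarings mod 1268: 527^1=527, 527^2=37, 527^4=101, 527^8=57, 527^16=713, 527^32=1169, 527^64=925, 527^128=993, 527^256=813, 527^512=341, 527^1024=893, 527^2048=1145, 527^4096=1181, 527^8192=1229, 527^16384=253, 527^32768=609, 527^65536=625, 527^131072=81, 527^262144=221, 527^524288=657; 527^603868 = 527^4 * 527^8 * 527^16 * 527^64 * 527^128 * 527^512 * 527^1024 * 527^4096 * 527^8192 * 527^65536 * 527^524288 = 89 (mod 1268); answer 89
Step 2: A1 = 89; w = -5; remainder = value at the root: -7*(-5)^4 - 8*(-5)^3 + 3*(-5)^2 - 3*(-5)^1 + 6 = (-4375) + (1000) + (75) + (15) + (6) = -3279; answer -3279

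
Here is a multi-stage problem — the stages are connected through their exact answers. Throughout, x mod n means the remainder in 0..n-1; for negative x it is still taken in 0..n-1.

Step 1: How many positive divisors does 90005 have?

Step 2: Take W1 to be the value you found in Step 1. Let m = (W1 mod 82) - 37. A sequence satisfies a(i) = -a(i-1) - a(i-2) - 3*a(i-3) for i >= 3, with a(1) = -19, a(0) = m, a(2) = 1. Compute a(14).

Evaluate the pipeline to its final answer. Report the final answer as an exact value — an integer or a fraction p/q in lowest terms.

Step 1: 90005 = 5 * 47 * 383; number of divisors = (1+1) * (1+1) * (1+1) = 8; answer 8
Step 2: W1 = 8; m = -29; a(3) = -1*(1) - 1*(-19) - 3*(-29) = 105; iterating: a(3)=105, a(4)=-49, a(5)=-59, a(6)=-207, a(7)=413, a(8)=-29, a(9)=237, a(10)=-1447, a(11)=1297, a(12)=-561, a(13)=3605, a(14)=-6935; answer -6935

-6935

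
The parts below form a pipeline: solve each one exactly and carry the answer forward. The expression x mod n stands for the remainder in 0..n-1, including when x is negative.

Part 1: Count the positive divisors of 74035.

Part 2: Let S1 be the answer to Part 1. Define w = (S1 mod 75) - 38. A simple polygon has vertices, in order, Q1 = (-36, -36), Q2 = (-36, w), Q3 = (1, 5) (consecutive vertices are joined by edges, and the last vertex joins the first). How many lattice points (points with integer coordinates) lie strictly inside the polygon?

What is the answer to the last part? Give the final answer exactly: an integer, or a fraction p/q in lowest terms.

252

Part 1: 74035 = 5 * 13 * 17 * 67; number of divisors = (1+1) * (1+1) * (1+1) * (1+1) = 16; answer 16
Part 2: S1 = 16; w = -22; cross terms: (-36*-22 - -36*-36)=-504, (-36*5 - 1*-22)=-158, (1*-36 - -36*5)=144; twice the area = |-518| = 518; area = 259; boundary points = 14 + 1 + 1 = 16; strictly interior points = area - boundary/2 + 1 = 252; answer 252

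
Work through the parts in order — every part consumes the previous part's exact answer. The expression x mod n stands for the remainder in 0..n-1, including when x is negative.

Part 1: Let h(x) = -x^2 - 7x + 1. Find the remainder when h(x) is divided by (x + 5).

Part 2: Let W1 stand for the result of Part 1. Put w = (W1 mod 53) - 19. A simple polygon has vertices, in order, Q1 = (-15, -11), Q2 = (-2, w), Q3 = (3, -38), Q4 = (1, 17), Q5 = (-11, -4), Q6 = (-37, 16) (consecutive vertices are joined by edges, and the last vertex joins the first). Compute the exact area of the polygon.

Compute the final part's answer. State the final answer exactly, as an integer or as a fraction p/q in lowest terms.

Part 1: remainder = value at the root: -1*(-5)^2 - 7*(-5)^1 + 1 = (-25) + (35) + (1) = 11; answer 11
Part 2: W1 = 11; w = -8; cross terms: (-15*-8 - -2*-11)=98, (-2*-38 - 3*-8)=100, (3*17 - 1*-38)=89, (1*-4 - -11*17)=183, (-11*16 - -37*-4)=-324, (-37*-11 - -15*16)=647; twice the area = |793| = 793; area = 793/2; answer 793/2

793/2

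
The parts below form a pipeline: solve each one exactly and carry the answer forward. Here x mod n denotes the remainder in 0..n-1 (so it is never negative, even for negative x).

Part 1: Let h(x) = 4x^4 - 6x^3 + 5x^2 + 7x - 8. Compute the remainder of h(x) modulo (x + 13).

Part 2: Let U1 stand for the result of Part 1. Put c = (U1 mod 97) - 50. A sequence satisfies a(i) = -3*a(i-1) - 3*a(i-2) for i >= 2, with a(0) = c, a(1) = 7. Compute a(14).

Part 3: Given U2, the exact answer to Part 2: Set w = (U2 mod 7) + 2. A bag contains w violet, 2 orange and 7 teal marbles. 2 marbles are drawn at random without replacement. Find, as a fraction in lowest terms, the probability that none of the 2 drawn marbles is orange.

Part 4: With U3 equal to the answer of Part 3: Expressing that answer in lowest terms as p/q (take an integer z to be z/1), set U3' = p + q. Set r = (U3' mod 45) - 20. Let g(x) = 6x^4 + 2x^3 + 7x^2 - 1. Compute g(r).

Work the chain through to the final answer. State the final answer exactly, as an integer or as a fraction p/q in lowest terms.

139

Part 1: remainder = value at the root: 4*(-13)^4 - 6*(-13)^3 + 5*(-13)^2 + 7*(-13)^1 - 8 = (114244) + (13182) + (845) + (-91) + (-8) = 128172; answer 128172
Part 2: U1 = 128172; c = -15; a(2) = -3*(7) - 3*(-15) = 24; iterating: a(2)=24, a(3)=-93, a(4)=207, a(5)=-342, a(6)=405, a(7)=-189, a(8)=-648, a(9)=2511, a(10)=-5589, a(11)=9234, a(12)=-10935, a(13)=5103, a(14)=17496; answer 17496
Part 3: U2 = 17496; w = 5; total draws C(14,2) = 91; favorable C(12,2) = 66; P = 66/91; answer 66/91
Part 4: U3 = 66/91; threaded value p + q = 157; r = 2; 6*(2)^4 + 2*(2)^3 + 7*(2)^2 - 1 = (96) + (16) + (28) + (-1) = 139; answer 139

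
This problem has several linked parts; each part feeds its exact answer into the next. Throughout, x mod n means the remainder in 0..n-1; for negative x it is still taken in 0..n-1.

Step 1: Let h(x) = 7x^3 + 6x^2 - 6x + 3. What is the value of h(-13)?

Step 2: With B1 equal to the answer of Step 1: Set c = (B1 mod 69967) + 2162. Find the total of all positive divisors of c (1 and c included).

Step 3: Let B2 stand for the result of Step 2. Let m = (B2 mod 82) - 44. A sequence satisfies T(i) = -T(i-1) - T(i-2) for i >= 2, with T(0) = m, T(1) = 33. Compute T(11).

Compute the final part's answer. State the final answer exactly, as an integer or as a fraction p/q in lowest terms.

Step 1: 7*(-13)^3 + 6*(-13)^2 - 6*(-13)^1 + 3 = (-15379) + (1014) + (78) + (3) = -14284; answer -14284
Step 2: B1 = -14284; c = 57845; 57845 = 5 * 23 * 503; sigma = (1 + 5) * (1 + 23) * (1 + 503) = 6 * 24 * 504 = 72576; answer 72576
Step 3: B2 = 72576; m = -38; T(2) = -1*(33) - 1*(-38) = 5; iterating: T(2)=5, T(3)=-38, T(4)=33, T(5)=5, T(6)=-38, T(7)=33, T(8)=5, T(9)=-38, T(10)=33, T(11)=5; answer 5

5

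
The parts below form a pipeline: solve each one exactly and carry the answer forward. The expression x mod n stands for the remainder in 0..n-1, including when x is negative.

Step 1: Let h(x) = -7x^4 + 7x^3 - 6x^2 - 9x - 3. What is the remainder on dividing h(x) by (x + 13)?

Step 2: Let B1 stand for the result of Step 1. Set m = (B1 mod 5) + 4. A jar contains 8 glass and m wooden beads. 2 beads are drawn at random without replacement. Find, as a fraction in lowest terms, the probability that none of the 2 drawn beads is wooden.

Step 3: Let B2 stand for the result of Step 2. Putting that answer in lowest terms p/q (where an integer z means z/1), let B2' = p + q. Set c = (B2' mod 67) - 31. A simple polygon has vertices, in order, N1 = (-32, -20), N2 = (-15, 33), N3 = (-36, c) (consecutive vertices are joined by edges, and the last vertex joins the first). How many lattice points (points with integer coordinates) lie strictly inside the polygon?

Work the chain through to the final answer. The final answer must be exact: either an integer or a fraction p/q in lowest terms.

Step 1: remainder = value at the root: -7*(-13)^4 + 7*(-13)^3 - 6*(-13)^2 - 9*(-13)^1 - 3 = (-199927) + (-15379) + (-1014) + (117) + (-3) = -216206; answer -216206
Step 2: B1 = -216206; m = 8; total draws C(16,2) = 120; favorable C(8,2) = 28; P = 7/30; answer 7/30
Step 3: B2 = 7/30; threaded value p + q = 37; c = 6; cross terms: (-32*33 - -15*-20)=-1356, (-15*6 - -36*33)=1098, (-36*-20 - -32*6)=912; twice the area = |654| = 654; area = 327; boundary points = 1 + 3 + 2 = 6; strictly interior points = area - boundary/2 + 1 = 325; answer 325

325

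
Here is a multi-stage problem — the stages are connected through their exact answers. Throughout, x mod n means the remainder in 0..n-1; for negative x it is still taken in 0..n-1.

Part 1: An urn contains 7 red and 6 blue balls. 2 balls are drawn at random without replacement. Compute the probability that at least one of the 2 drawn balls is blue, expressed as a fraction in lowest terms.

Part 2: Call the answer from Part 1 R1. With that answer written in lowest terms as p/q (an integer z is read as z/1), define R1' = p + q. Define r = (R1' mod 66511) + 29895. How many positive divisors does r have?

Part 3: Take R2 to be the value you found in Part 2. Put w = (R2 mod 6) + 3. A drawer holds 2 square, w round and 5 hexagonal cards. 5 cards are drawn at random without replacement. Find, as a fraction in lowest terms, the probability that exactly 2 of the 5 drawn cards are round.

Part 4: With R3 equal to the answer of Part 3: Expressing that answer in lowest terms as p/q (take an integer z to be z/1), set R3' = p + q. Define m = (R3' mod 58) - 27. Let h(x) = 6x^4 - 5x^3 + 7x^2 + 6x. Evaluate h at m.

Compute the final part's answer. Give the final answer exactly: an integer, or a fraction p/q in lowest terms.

65640

Part 1: total draws C(13,2) = 78; complement C(7,2) = 21; favorable 78 - 21 = 57; P = 19/26; answer 19/26
Part 2: R1 = 19/26; threaded value p + q = 45; r = 29940; 29940 = 2^2 * 3 * 5 * 499; number of divisors = (2+1) * (1+1) * (1+1) * (1+1) = 24; answer 24
Part 3: R2 = 24; w = 3; total draws C(10,5) = 252; favorable C(3,2)*C(7,3) = 105; P = 5/12; answer 5/12
Part 4: R3 = 5/12; threaded value p + q = 17; m = -10; 6*(-10)^4 - 5*(-10)^3 + 7*(-10)^2 + 6*(-10)^1 = (60000) + (5000) + (700) + (-60) = 65640; answer 65640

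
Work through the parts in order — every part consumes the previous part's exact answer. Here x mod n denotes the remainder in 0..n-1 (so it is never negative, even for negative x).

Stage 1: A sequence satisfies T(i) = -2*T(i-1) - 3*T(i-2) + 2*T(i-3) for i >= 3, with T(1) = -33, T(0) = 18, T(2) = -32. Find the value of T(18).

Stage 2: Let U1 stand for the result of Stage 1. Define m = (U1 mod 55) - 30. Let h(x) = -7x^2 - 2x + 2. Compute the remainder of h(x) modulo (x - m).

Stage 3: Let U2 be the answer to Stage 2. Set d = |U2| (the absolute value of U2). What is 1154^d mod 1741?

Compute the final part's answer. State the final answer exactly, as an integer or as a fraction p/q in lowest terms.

802

Stage 1: T(3) = -2*(-32) - 3*(-33) + 2*(18) = 199; iterating: T(3)=199, T(4)=-368, T(5)=75, T(6)=1352, T(7)=-3665, T(8)=3424, T(9)=6851, T(10)=-31304, T(11)=48903, T(12)=9808, T(13)=-228933, T(14)=526248, T(15)=-346081, T(16)=-1344448, T(17)=4779635, T(18)=-6218088; answer -6218088
Stage 2: U1 = -6218088; m = 17; remainder = value at the root: -7*(17)^2 - 2*(17)^1 + 2 = (-2023) + (-34) + (2) = -2055; answer -2055
Stage 3: U2 = -2055; d = 2055; squarings mod 1741: 1154^1=1154, 1154^2=1592, 1154^4=1309, 1154^8=337, 1154^16=404, 1154^32=1303, 1154^64=334, 1154^128=132, 1154^256=14, 1154^512=196, 1154^1024=114, 1154^2048=809; 1154^2055 = 1154^1 * 1154^2 * 1154^4 * 1154^2048 = 802 (mod 1741); answer 802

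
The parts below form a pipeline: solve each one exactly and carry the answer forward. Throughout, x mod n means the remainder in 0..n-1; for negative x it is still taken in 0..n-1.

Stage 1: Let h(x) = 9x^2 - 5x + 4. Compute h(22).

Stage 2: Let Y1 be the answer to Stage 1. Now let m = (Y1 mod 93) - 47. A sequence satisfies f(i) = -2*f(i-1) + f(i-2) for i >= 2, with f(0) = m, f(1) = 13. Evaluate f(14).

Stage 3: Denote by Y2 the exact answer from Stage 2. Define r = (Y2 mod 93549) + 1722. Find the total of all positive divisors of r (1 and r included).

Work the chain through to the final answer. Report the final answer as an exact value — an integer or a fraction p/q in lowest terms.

21600

Stage 1: 9*(22)^2 - 5*(22)^1 + 4 = (4356) + (-110) + (4) = 4250; answer 4250
Stage 2: Y1 = 4250; m = 18; f(2) = -2*(13) + 1*(18) = -8; iterating: f(2)=-8, f(3)=29, f(4)=-66, f(5)=161, f(6)=-388, f(7)=937, f(8)=-2262, f(9)=5461, f(10)=-13184, f(11)=31829, f(12)=-76842, f(13)=185513, f(14)=-447868; answer -447868
Stage 3: Y2 = -447868; r = 21599; 21599 is prime, so its only divisors are 1 and 21599; sigma = 1 + 21599 = 21600; answer 21600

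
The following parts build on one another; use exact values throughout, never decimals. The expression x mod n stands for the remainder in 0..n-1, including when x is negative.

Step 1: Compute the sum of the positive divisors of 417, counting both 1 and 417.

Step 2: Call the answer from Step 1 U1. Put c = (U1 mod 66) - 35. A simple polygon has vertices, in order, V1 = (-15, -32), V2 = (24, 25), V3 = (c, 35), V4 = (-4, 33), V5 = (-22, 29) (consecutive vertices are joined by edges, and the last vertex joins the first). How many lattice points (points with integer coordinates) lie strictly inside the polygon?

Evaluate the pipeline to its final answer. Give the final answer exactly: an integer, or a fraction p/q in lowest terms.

Step 1: 417 = 3 * 139; sigma = (1 + 3) * (1 + 139) = 4 * 140 = 560; answer 560
Step 2: U1 = 560; c = -3; cross terms: (-15*25 - 24*-32)=393, (24*35 - -3*25)=915, (-3*33 - -4*35)=41, (-4*29 - -22*33)=610, (-22*-32 - -15*29)=1139; twice the area = |3098| = 3098; area = 1549; boundary points = 3 + 1 + 1 + 2 + 1 = 8; strictly interior points = area - boundary/2 + 1 = 1546; answer 1546

1546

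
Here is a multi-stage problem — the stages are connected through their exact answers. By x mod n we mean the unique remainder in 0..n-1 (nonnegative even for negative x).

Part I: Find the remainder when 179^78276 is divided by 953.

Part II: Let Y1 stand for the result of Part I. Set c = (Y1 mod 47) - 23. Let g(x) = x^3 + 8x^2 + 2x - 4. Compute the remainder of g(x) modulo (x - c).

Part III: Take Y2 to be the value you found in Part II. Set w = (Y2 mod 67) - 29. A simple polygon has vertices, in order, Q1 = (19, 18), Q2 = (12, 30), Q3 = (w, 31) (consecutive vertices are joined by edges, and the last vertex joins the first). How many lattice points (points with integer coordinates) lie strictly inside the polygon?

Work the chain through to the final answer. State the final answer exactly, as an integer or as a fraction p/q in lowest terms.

Part I: squarings mod 953: 179^1=179, 179^2=592, 179^4=713, 179^8=420, 179^16=95, 179^32=448, 179^64=574, 179^128=691, 179^256=28, 179^512=784, 179^1024=924, 179^2048=841, 179^4096=155, 179^8192=200, 179^16384=927, 179^32768=676, 179^65536=489; 179^78276 = 179^4 * 179^64 * 179^128 * 179^256 * 179^4096 * 179^8192 * 179^65536 = 50 (mod 953); answer 50
Part II: Y1 = 50; c = -20; remainder = value at the root: 1*(-20)^3 + 8*(-20)^2 + 2*(-20)^1 - 4 = (-8000) + (3200) + (-40) + (-4) = -4844; answer -4844
Part III: Y2 = -4844; w = 18; cross terms: (19*30 - 12*18)=354, (12*31 - 18*30)=-168, (18*18 - 19*31)=-265; twice the area = |-79| = 79; area = 79/2; boundary points = 1 + 1 + 1 = 3; strictly interior points = area - boundary/2 + 1 = 39; answer 39

39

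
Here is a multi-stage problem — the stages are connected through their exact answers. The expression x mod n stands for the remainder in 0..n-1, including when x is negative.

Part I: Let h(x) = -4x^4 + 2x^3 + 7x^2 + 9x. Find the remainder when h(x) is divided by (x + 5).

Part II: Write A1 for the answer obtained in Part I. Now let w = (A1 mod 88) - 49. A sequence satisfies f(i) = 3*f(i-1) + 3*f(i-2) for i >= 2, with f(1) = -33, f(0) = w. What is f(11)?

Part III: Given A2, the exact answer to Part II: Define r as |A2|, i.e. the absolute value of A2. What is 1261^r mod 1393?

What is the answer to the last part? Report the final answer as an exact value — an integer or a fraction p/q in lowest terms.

Part I: remainder = value at the root: -4*(-5)^4 + 2*(-5)^3 + 7*(-5)^2 + 9*(-5)^1 = (-2500) + (-250) + (175) + (-45) = -2620; answer -2620
Part II: A1 = -2620; w = -29; f(2) = 3*(-33) + 3*(-29) = -186; iterating: f(2)=-186, f(3)=-657, f(4)=-2529, f(5)=-9558, f(6)=-36261, f(7)=-137457, f(8)=-521154, f(9)=-1975833, f(10)=-7490961, f(11)=-28400382; answer -28400382
Part III: A2 = -28400382; r = 28400382; squarings mod 1393: 1261^1=1261, 1261^2=708, 1261^4=1177, 1261^8=687, 1261^16=1135, 1261^32=1093, 1261^64=848, 1261^128=316, 1261^256=953, 1261^512=1366, 1261^1024=729, 1261^2048=708, 1261^4096=1177, 1261^8192=687, 1261^16384=1135, 1261^32768=1093, 1261^65536=848, 1261^131072=316, 1261^262144=953, 1261^524288=1366, 1261^1048576=729, 1261^2097152=708, 1261^4194304=1177, 1261^8388608=687, 1261^16777216=1135; 1261^28400382 = 1261^2 * 1261^4 * 1261^8 * 1261^16 * 1261^32 * 1261^64 * 1261^128 * 1261^512 * 1261^2048 * 1261^4096 * 1261^16384 * 1261^65536 * 1261^1048576 * 1261^2097152 * 1261^8388608 * 1261^16777216 = 260 (mod 1393); answer 260

260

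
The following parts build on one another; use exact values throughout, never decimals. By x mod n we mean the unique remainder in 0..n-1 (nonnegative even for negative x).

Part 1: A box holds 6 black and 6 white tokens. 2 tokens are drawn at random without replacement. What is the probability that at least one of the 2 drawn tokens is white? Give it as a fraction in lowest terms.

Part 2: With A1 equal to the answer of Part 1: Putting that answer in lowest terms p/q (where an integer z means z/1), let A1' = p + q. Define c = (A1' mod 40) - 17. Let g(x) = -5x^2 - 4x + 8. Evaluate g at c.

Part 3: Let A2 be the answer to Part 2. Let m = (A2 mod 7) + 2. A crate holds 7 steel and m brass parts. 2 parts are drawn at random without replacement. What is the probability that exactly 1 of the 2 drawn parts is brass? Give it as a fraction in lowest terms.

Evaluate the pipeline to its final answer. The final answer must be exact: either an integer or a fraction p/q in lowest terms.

Part 1: total draws C(12,2) = 66; complement C(6,2) = 15; favorable 66 - 15 = 51; P = 17/22; answer 17/22
Part 2: A1 = 17/22; threaded value p + q = 39; c = 22; -5*(22)^2 - 4*(22)^1 + 8 = (-2420) + (-88) + (8) = -2500; answer -2500
Part 3: A2 = -2500; m = 8; total draws C(15,2) = 105; favorable C(8,1)*C(7,1) = 56; P = 8/15; answer 8/15

8/15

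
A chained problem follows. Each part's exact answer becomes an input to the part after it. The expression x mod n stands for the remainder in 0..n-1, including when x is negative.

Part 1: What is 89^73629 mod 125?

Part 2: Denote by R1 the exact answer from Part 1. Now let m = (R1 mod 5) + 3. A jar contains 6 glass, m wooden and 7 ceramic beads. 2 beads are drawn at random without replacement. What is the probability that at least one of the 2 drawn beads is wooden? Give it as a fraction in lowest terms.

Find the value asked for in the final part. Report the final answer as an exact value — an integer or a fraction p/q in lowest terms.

56/95

Part 1: squarings mod 125: 89^1=89, 89^2=46, 89^4=116, 89^8=81, 89^16=61, 89^32=96, 89^64=91, 89^128=31, 89^256=86, 89^512=21, 89^1024=66, 89^2048=106, 89^4096=111, 89^8192=71, 89^16384=41, 89^32768=56, 89^65536=11; 89^73629 = 89^1 * 89^4 * 89^8 * 89^16 * 89^128 * 89^256 * 89^512 * 89^1024 * 89^2048 * 89^4096 * 89^65536 = 9 (mod 125); answer 9
Part 2: R1 = 9; m = 7; total draws C(20,2) = 190; complement C(13,2) = 78; favorable 190 - 78 = 112; P = 56/95; answer 56/95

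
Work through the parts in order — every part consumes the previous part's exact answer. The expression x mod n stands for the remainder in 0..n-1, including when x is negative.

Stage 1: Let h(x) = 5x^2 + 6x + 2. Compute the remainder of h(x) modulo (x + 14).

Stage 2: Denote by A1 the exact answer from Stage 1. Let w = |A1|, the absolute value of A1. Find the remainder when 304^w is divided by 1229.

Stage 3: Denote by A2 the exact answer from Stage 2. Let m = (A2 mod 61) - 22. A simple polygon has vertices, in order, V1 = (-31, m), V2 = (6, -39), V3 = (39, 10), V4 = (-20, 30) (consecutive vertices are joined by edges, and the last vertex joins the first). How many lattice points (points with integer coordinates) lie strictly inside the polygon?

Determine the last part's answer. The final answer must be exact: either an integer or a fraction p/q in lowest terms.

2661

Stage 1: remainder = value at the root: 5*(-14)^2 + 6*(-14)^1 + 2 = (980) + (-84) + (2) = 898; answer 898
Stage 2: A1 = 898; w = 898; squarings mod 1229: 304^1=304, 304^2=241, 304^4=318, 304^8=346, 304^16=503, 304^32=1064, 304^64=187, 304^128=557, 304^256=541, 304^512=179; 304^898 = 304^2 * 304^128 * 304^256 * 304^512 = 501 (mod 1229); answer 501
Stage 3: A2 = 501; m = -9; cross terms: (-31*-39 - 6*-9)=1263, (6*10 - 39*-39)=1581, (39*30 - -20*10)=1370, (-20*-9 - -31*30)=1110; twice the area = |5324| = 5324; area = 2662; boundary points = 1 + 1 + 1 + 1 = 4; strictly interior points = area - boundary/2 + 1 = 2661; answer 2661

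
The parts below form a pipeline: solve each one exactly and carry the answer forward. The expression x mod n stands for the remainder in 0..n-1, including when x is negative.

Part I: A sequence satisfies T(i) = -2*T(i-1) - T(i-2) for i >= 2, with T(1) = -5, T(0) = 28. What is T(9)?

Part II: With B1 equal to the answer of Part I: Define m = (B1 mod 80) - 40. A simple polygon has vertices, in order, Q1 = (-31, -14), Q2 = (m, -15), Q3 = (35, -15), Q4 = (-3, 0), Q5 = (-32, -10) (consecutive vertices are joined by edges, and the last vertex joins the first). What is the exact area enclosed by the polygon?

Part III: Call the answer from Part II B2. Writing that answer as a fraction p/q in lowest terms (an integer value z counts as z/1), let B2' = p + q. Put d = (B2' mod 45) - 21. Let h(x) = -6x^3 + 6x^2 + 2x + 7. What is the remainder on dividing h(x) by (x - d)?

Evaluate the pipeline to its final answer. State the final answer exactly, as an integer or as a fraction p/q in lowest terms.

-1743

Part I: T(2) = -2*(-5) - 1*(28) = -18; iterating: T(2)=-18, T(3)=41, T(4)=-64, T(5)=87, T(6)=-110, T(7)=133, T(8)=-156, T(9)=179; answer 179
Part II: B1 = 179; m = -21; cross terms: (-31*-15 - -21*-14)=171, (-21*-15 - 35*-15)=840, (35*0 - -3*-15)=-45, (-3*-10 - -32*0)=30, (-32*-14 - -31*-10)=138; twice the area = |1134| = 1134; area = 567; answer 567
Part III: B2 = 567; threaded value p + q = 568; d = 7; remainder = value at the root: -6*(7)^3 + 6*(7)^2 + 2*(7)^1 + 7 = (-2058) + (294) + (14) + (7) = -1743; answer -1743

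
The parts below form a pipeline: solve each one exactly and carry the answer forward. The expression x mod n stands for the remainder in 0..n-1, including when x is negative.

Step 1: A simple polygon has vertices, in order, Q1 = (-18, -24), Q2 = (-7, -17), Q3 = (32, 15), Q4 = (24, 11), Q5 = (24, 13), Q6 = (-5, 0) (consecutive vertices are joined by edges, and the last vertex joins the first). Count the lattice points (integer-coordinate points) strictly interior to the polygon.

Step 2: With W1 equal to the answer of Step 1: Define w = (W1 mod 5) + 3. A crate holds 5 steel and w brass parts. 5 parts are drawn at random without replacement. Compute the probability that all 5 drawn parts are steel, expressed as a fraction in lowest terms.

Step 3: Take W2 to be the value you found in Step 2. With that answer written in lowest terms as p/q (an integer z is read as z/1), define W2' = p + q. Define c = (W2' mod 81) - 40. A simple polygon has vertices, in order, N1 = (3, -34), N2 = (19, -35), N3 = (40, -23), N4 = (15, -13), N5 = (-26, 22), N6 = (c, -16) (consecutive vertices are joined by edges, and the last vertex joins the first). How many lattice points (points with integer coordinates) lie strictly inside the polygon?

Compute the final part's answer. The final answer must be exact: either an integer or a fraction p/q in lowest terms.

1726

Step 1: cross terms: (-18*-17 - -7*-24)=138, (-7*15 - 32*-17)=439, (32*11 - 24*15)=-8, (24*13 - 24*11)=48, (24*0 - -5*13)=65, (-5*-24 - -18*0)=120; twice the area = |802| = 802; area = 401; boundary points = 1 + 1 + 4 + 2 + 1 + 1 = 10; strictly interior points = area - boundary/2 + 1 = 397; answer 397
Step 2: W1 = 397; w = 5; total draws C(10,5) = 252; favorable C(5,5) = 1; P = 1/252; answer 1/252
Step 3: W2 = 1/252; threaded value p + q = 253; c = -30; cross terms: (3*-35 - 19*-34)=541, (19*-23 - 40*-35)=963, (40*-13 - 15*-23)=-175, (15*22 - -26*-13)=-8, (-26*-16 - -30*22)=1076, (-30*-34 - 3*-16)=1068; twice the area = |3465| = 3465; area = 3465/2; boundary points = 1 + 3 + 5 + 1 + 2 + 3 = 15; strictly interior points = area - boundary/2 + 1 = 1726; answer 1726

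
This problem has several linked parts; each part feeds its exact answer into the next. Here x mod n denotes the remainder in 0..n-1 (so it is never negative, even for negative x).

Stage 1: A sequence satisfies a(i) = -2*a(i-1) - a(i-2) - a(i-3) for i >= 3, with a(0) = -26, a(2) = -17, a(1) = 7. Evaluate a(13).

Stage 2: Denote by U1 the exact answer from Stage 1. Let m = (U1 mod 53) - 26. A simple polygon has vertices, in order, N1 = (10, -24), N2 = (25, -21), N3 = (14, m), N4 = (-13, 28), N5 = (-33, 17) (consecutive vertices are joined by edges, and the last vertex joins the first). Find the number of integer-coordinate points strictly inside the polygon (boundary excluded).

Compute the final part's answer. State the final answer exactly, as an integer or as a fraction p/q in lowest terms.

Stage 1: a(3) = -2*(-17) - 1*(7) - 1*(-26) = 53; iterating: a(3)=53, a(4)=-96, a(5)=156, a(6)=-269, a(7)=478, a(8)=-843, a(9)=1477, a(10)=-2589, a(11)=4544, a(12)=-7976, a(13)=13997; answer 13997
Stage 2: U1 = 13997; m = -21; cross terms: (10*-21 - 25*-24)=390, (25*-21 - 14*-21)=-231, (14*28 - -13*-21)=119, (-13*17 - -33*28)=703, (-33*-24 - 10*17)=622; twice the area = |1603| = 1603; area = 1603/2; boundary points = 3 + 11 + 1 + 1 + 1 = 17; strictly interior points = area - boundary/2 + 1 = 794; answer 794

794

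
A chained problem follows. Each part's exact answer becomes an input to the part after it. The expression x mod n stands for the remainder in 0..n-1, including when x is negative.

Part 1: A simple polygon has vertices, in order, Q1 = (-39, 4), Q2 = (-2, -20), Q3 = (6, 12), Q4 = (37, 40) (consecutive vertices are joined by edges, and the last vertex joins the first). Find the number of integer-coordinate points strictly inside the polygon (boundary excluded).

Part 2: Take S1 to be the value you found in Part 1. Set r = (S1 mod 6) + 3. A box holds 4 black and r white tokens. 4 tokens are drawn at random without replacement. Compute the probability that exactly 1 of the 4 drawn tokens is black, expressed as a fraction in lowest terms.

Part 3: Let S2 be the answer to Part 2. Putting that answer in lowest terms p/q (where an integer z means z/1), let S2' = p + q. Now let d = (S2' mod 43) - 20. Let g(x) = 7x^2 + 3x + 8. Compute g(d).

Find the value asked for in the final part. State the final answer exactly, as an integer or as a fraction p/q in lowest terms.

Part 1: cross terms: (-39*-20 - -2*4)=788, (-2*12 - 6*-20)=96, (6*40 - 37*12)=-204, (37*4 - -39*40)=1708; twice the area = |2388| = 2388; area = 1194; boundary points = 1 + 8 + 1 + 4 = 14; strictly interior points = area - boundary/2 + 1 = 1188; answer 1188
Part 2: S1 = 1188; r = 3; total draws C(7,4) = 35; favorable C(4,1)*C(3,3) = 4; P = 4/35; answer 4/35
Part 3: S2 = 4/35; threaded value p + q = 39; d = 19; 7*(19)^2 + 3*(19)^1 + 8 = (2527) + (57) + (8) = 2592; answer 2592

2592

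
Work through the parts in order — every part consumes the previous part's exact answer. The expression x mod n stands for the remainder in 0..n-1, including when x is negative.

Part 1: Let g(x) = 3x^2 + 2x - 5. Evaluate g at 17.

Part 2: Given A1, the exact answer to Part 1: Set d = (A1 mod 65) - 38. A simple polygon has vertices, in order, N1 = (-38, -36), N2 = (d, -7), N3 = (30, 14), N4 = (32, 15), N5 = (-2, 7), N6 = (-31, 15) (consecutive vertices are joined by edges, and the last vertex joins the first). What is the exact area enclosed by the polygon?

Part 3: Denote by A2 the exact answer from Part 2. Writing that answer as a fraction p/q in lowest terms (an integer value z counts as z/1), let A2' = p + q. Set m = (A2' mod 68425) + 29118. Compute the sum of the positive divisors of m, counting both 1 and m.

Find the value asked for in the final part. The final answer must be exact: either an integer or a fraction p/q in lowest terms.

47424

Part 1: 3*(17)^2 + 2*(17)^1 - 5 = (867) + (34) + (-5) = 896; answer 896
Part 2: A1 = 896; d = 13; cross terms: (-38*-7 - 13*-36)=734, (13*14 - 30*-7)=392, (30*15 - 32*14)=2, (32*7 - -2*15)=254, (-2*15 - -31*7)=187, (-31*-36 - -38*15)=1686; twice the area = |3255| = 3255; area = 3255/2; answer 3255/2
Part 3: A2 = 3255/2; threaded value p + q = 3257; m = 32375; 32375 = 5^3 * 7 * 37; sigma = (1 + 5 + 25 + 125) * (1 + 7) * (1 + 37) = 156 * 8 * 38 = 47424; answer 47424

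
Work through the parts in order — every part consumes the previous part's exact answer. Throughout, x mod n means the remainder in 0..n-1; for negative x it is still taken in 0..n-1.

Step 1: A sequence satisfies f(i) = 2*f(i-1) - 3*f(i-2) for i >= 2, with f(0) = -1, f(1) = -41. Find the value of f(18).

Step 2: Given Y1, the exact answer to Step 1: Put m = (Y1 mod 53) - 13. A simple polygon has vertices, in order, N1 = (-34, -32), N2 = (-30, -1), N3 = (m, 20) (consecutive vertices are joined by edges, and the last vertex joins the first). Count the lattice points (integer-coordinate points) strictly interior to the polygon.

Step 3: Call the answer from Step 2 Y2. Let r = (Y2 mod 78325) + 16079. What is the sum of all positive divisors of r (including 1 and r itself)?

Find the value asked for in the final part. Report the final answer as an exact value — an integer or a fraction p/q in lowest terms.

39711

Step 1: f(2) = 2*(-41) - 3*(-1) = -79; iterating: f(2)=-79, f(3)=-35, f(4)=167, f(5)=439, f(6)=377, f(7)=-563, f(8)=-2257, f(9)=-2825, f(10)=1121, f(11)=10717, f(12)=18071, f(13)=3991, f(14)=-46231, f(15)=-104435, f(16)=-70177, f(17)=172951, f(18)=556433; answer 556433
Step 2: Y1 = 556433; m = 26; cross terms: (-34*-1 - -30*-32)=-926, (-30*20 - 26*-1)=-574, (26*-32 - -34*20)=-152; twice the area = |-1652| = 1652; area = 826; boundary points = 1 + 7 + 4 = 12; strictly interior points = area - boundary/2 + 1 = 821; answer 821
Step 3: Y2 = 821; r = 16900; 16900 = 2^2 * 5^2 * 13^2; sigma = (1 + 2 + 4) * (1 + 5 + 25) * (1 + 13 + 169) = 7 * 31 * 183 = 39711; answer 39711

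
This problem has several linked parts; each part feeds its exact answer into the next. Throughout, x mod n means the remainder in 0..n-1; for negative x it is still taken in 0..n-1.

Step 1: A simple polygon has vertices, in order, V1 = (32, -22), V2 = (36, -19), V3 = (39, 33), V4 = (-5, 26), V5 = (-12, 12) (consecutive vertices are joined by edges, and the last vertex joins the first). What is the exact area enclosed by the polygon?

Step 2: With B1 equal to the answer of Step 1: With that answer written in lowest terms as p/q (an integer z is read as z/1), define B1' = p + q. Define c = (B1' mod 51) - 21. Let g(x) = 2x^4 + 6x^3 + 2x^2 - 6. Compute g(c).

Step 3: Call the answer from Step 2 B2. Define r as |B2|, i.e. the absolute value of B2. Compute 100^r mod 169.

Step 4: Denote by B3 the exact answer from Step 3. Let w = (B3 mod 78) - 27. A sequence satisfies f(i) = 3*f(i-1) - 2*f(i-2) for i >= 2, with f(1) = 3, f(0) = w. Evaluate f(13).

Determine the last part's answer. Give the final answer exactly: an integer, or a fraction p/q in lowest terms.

Step 1: cross terms: (32*-19 - 36*-22)=184, (36*33 - 39*-19)=1929, (39*26 - -5*33)=1179, (-5*12 - -12*26)=252, (-12*-22 - 32*12)=-120; twice the area = |3424| = 3424; area = 1712; answer 1712
Step 2: B1 = 1712; threaded value p + q = 1713; c = 9; 2*(9)^4 + 6*(9)^3 + 2*(9)^2 - 6 = (13122) + (4374) + (162) + (-6) = 17652; answer 17652
Step 3: B2 = 17652; r = 17652; squarings mod 169: 100^1=100, 100^2=29, 100^4=165, 100^8=16, 100^16=87, 100^32=133, 100^64=113, 100^128=94, 100^256=48, 100^512=107, 100^1024=126, 100^2048=159, 100^4096=100, 100^8192=29, 100^16384=165; 100^17652 = 100^4 * 100^16 * 100^32 * 100^64 * 100^128 * 100^1024 * 100^16384 = 40 (mod 169); answer 40
Step 4: B3 = 40; w = 13; f(2) = 3*(3) - 2*(13) = -17; iterating: f(2)=-17, f(3)=-57, f(4)=-137, f(5)=-297, f(6)=-617, f(7)=-1257, f(8)=-2537, f(9)=-5097, f(10)=-10217, f(11)=-20457, f(12)=-40937, f(13)=-81897; answer -81897

-81897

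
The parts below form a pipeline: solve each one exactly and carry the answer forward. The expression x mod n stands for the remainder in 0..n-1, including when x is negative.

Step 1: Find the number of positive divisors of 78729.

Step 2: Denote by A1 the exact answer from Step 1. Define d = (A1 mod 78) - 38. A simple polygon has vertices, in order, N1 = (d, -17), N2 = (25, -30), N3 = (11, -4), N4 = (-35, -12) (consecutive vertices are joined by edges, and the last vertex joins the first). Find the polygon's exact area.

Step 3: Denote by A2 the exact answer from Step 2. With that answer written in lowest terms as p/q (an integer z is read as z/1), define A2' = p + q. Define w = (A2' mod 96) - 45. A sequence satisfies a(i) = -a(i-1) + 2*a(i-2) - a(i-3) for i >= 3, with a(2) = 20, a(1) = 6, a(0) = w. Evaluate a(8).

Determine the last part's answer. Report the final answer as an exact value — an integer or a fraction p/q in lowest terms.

-26

Step 1: 78729 = 3 * 7 * 23 * 163; number of divisors = (1+1) * (1+1) * (1+1) * (1+1) = 16; answer 16
Step 2: A1 = 16; d = -22; cross terms: (-22*-30 - 25*-17)=1085, (25*-4 - 11*-30)=230, (11*-12 - -35*-4)=-272, (-35*-17 - -22*-12)=331; twice the area = |1374| = 1374; area = 687; answer 687
Step 3: A2 = 687; threaded value p + q = 688; w = -29; a(3) = -1*(20) + 2*(6) - 1*(-29) = 21; iterating: a(3)=21, a(4)=13, a(5)=9, a(6)=-4, a(7)=9, a(8)=-26; answer -26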